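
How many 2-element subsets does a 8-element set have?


C(n,k) = n! / (k!(n-k)!)
C(8,2) = 8! / (2!6!)
= 28

C(8,2) = 28


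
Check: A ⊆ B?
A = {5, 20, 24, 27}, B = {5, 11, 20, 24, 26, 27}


A ⊆ B means every element of A is in B.
All elements of A are in B.
So A ⊆ B.

Yes, A ⊆ B


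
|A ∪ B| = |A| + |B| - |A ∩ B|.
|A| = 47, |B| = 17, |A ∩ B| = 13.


|A ∪ B| = |A| + |B| - |A ∩ B|
= 47 + 17 - 13
= 51

|A ∪ B| = 51


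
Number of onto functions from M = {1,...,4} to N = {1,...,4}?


n = |M| = 4, k = |N| = 4. Surjections via inclusion-exclusion:
S(n,k) = Σ(-1)^i × C(k,i) × (k-i)^n, i=0 to k
i=0: (-1)^0×C(4,0)×4^4 = 256
i=1: (-1)^1×C(4,1)×3^4 = -324
i=2: (-1)^2×C(4,2)×2^4 = 96
i=3: (-1)^3×C(4,3)×1^4 = -4
i=4: (-1)^4×C(4,4)×0^4 = 0
Total = 24

Number of surjections = 24


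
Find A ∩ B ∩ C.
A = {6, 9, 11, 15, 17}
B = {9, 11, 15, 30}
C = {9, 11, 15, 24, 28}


A ∩ B = {9, 11, 15}
(A ∩ B) ∩ C = {9, 11, 15}

A ∩ B ∩ C = {9, 11, 15}


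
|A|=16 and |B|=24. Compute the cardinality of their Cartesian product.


|A × B| = |A| × |B|
= 16 × 24
= 384

|A × B| = 384


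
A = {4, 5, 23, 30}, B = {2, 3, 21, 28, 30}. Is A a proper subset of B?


A ⊂ B requires: A ⊆ B AND A ≠ B.
A ⊆ B? No
A ⊄ B, so A is not a proper subset.

No, A is not a proper subset of B


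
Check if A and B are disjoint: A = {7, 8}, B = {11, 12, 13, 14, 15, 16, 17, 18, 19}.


Disjoint means A ∩ B = ∅.
A ∩ B = ∅
A ∩ B = ∅, so A and B are disjoint.

Yes, A and B are disjoint


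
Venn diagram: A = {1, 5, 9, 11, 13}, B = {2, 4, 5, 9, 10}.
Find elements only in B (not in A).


A = {1, 5, 9, 11, 13}
B = {2, 4, 5, 9, 10}
Region: only in B (not in A)
Elements: {2, 4, 10}

Elements only in B (not in A): {2, 4, 10}


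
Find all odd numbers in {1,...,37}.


Checking each candidate:
Condition: odd numbers in {1,...,37}
Result = {1, 3, 5, 7, 9, 11, 13, 15, 17, 19, 21, 23, 25, 27, 29, 31, 33, 35, 37}

{1, 3, 5, 7, 9, 11, 13, 15, 17, 19, 21, 23, 25, 27, 29, 31, 33, 35, 37}


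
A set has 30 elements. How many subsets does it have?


Number of subsets = 2^n
= 2^30
= 1073741824

|P(A)| = 1073741824


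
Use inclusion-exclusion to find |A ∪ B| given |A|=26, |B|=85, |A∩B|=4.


|A ∪ B| = |A| + |B| - |A ∩ B|
= 26 + 85 - 4
= 107

|A ∪ B| = 107


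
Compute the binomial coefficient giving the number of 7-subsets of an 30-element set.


C(n,k) = n! / (k!(n-k)!)
C(30,7) = 30! / (7!23!)
= 2035800

C(30,7) = 2035800


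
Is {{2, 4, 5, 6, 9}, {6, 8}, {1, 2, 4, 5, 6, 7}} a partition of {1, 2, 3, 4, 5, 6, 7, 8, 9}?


A partition requires: (1) non-empty parts, (2) pairwise disjoint, (3) union = U
Parts: {2, 4, 5, 6, 9}, {6, 8}, {1, 2, 4, 5, 6, 7}
Union of parts: {1, 2, 4, 5, 6, 7, 8, 9}
U = {1, 2, 3, 4, 5, 6, 7, 8, 9}
All non-empty? True
Pairwise disjoint? False
Covers U? False

No, not a valid partition


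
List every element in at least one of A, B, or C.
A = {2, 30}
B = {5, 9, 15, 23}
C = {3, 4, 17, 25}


A ∪ B = {2, 5, 9, 15, 23, 30}
(A ∪ B) ∪ C = {2, 3, 4, 5, 9, 15, 17, 23, 25, 30}

A ∪ B ∪ C = {2, 3, 4, 5, 9, 15, 17, 23, 25, 30}


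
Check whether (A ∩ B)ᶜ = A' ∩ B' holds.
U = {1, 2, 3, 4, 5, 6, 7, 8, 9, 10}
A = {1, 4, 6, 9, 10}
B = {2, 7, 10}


LHS: A ∩ B = {10}
(A ∩ B)' = U \ (A ∩ B) = {1, 2, 3, 4, 5, 6, 7, 8, 9}
A' = {2, 3, 5, 7, 8}, B' = {1, 3, 4, 5, 6, 8, 9}
Claimed RHS: A' ∩ B' = {3, 5, 8}
Identity is INVALID: LHS = {1, 2, 3, 4, 5, 6, 7, 8, 9} but the RHS claimed here equals {3, 5, 8}. The correct form is (A ∩ B)' = A' ∪ B'.

Identity is invalid: (A ∩ B)' = {1, 2, 3, 4, 5, 6, 7, 8, 9} but A' ∩ B' = {3, 5, 8}. The correct De Morgan law is (A ∩ B)' = A' ∪ B'.


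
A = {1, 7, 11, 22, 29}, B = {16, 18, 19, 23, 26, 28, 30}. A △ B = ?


A △ B = (A \ B) ∪ (B \ A) = elements in exactly one of A or B
A \ B = {1, 7, 11, 22, 29}
B \ A = {16, 18, 19, 23, 26, 28, 30}
A △ B = {1, 7, 11, 16, 18, 19, 22, 23, 26, 28, 29, 30}

A △ B = {1, 7, 11, 16, 18, 19, 22, 23, 26, 28, 29, 30}


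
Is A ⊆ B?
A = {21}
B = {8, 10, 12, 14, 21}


A ⊆ B means every element of A is in B.
All elements of A are in B.
So A ⊆ B.

Yes, A ⊆ B


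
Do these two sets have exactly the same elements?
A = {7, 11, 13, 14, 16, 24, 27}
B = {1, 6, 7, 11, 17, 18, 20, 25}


Two sets are equal iff they have exactly the same elements.
A = {7, 11, 13, 14, 16, 24, 27}
B = {1, 6, 7, 11, 17, 18, 20, 25}
Differences: {1, 6, 13, 14, 16, 17, 18, 20, 24, 25, 27}
A ≠ B

No, A ≠ B


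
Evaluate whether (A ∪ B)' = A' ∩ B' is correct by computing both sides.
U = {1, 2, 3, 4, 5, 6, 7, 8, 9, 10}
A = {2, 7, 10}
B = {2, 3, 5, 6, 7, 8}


LHS: A ∪ B = {2, 3, 5, 6, 7, 8, 10}
(A ∪ B)' = U \ (A ∪ B) = {1, 4, 9}
A' = {1, 3, 4, 5, 6, 8, 9}, B' = {1, 4, 9, 10}
Claimed RHS: A' ∩ B' = {1, 4, 9}
Identity is VALID: LHS = RHS = {1, 4, 9} ✓

Identity is valid. (A ∪ B)' = A' ∩ B' = {1, 4, 9}


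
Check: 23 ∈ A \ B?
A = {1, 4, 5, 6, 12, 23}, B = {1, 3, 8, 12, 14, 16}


A = {1, 4, 5, 6, 12, 23}, B = {1, 3, 8, 12, 14, 16}
A \ B = elements in A but not in B
A \ B = {4, 5, 6, 23}
Checking if 23 ∈ A \ B
23 is in A \ B → True

23 ∈ A \ B


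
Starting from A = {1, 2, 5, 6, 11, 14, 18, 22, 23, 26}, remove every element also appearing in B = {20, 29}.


A \ B = elements in A but not in B
A = {1, 2, 5, 6, 11, 14, 18, 22, 23, 26}
B = {20, 29}
Remove from A any elements in B
A \ B = {1, 2, 5, 6, 11, 14, 18, 22, 23, 26}

A \ B = {1, 2, 5, 6, 11, 14, 18, 22, 23, 26}


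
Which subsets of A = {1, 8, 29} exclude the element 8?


A subset of A that omits 8 is a subset of A \ {8}, so there are 2^(n-1) = 2^2 = 4 of them.
Subsets excluding 8: ∅, {1}, {29}, {1, 29}

Subsets excluding 8 (4 total): ∅, {1}, {29}, {1, 29}


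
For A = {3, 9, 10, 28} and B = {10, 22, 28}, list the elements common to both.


A ∩ B = elements in both A and B
A = {3, 9, 10, 28}
B = {10, 22, 28}
A ∩ B = {10, 28}

A ∩ B = {10, 28}


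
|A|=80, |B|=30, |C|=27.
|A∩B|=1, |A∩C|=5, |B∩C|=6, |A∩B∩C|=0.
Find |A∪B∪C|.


|A∪B∪C| = |A|+|B|+|C| - |A∩B|-|A∩C|-|B∩C| + |A∩B∩C|
= 80+30+27 - 1-5-6 + 0
= 137 - 12 + 0
= 125

|A ∪ B ∪ C| = 125


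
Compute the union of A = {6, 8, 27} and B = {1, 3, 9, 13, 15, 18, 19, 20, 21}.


A ∪ B = all elements in A or B (or both)
A = {6, 8, 27}
B = {1, 3, 9, 13, 15, 18, 19, 20, 21}
A ∪ B = {1, 3, 6, 8, 9, 13, 15, 18, 19, 20, 21, 27}

A ∪ B = {1, 3, 6, 8, 9, 13, 15, 18, 19, 20, 21, 27}


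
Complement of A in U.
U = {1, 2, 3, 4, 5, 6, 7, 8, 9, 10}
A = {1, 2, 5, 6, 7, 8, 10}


Aᶜ = U \ A = elements in U but not in A
U = {1, 2, 3, 4, 5, 6, 7, 8, 9, 10}
A = {1, 2, 5, 6, 7, 8, 10}
Aᶜ = {3, 4, 9}

Aᶜ = {3, 4, 9}


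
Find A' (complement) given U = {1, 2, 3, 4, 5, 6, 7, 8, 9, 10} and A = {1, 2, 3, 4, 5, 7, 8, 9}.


Aᶜ = U \ A = elements in U but not in A
U = {1, 2, 3, 4, 5, 6, 7, 8, 9, 10}
A = {1, 2, 3, 4, 5, 7, 8, 9}
Aᶜ = {6, 10}

Aᶜ = {6, 10}


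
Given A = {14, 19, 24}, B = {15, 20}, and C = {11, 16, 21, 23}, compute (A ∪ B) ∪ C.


A ∪ B = {14, 15, 19, 20, 24}
(A ∪ B) ∪ C = {11, 14, 15, 16, 19, 20, 21, 23, 24}

A ∪ B ∪ C = {11, 14, 15, 16, 19, 20, 21, 23, 24}


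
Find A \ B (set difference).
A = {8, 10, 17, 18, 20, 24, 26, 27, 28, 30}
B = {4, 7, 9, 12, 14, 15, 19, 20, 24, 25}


A \ B = elements in A but not in B
A = {8, 10, 17, 18, 20, 24, 26, 27, 28, 30}
B = {4, 7, 9, 12, 14, 15, 19, 20, 24, 25}
Remove from A any elements in B
A \ B = {8, 10, 17, 18, 26, 27, 28, 30}

A \ B = {8, 10, 17, 18, 26, 27, 28, 30}


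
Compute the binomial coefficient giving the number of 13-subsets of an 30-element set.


C(n,k) = n! / (k!(n-k)!)
C(30,13) = 30! / (13!17!)
= 119759850

C(30,13) = 119759850


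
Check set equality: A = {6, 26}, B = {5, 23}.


Two sets are equal iff they have exactly the same elements.
A = {6, 26}
B = {5, 23}
Differences: {5, 6, 23, 26}
A ≠ B

No, A ≠ B


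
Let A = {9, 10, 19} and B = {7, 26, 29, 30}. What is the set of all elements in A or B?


A ∪ B = all elements in A or B (or both)
A = {9, 10, 19}
B = {7, 26, 29, 30}
A ∪ B = {7, 9, 10, 19, 26, 29, 30}

A ∪ B = {7, 9, 10, 19, 26, 29, 30}


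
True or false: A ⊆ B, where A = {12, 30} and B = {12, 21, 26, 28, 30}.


A ⊆ B means every element of A is in B.
All elements of A are in B.
So A ⊆ B.

Yes, A ⊆ B


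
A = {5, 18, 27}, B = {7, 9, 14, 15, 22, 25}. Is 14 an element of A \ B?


A = {5, 18, 27}, B = {7, 9, 14, 15, 22, 25}
A \ B = elements in A but not in B
A \ B = {5, 18, 27}
Checking if 14 ∈ A \ B
14 is not in A \ B → False

14 ∉ A \ B


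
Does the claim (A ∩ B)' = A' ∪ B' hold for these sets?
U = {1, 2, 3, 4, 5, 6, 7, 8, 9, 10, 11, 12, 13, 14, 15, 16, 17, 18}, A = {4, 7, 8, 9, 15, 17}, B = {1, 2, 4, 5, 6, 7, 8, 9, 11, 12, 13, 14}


LHS: A ∩ B = {4, 7, 8, 9}
(A ∩ B)' = U \ (A ∩ B) = {1, 2, 3, 5, 6, 10, 11, 12, 13, 14, 15, 16, 17, 18}
A' = {1, 2, 3, 5, 6, 10, 11, 12, 13, 14, 16, 18}, B' = {3, 10, 15, 16, 17, 18}
Claimed RHS: A' ∪ B' = {1, 2, 3, 5, 6, 10, 11, 12, 13, 14, 15, 16, 17, 18}
Identity is VALID: LHS = RHS = {1, 2, 3, 5, 6, 10, 11, 12, 13, 14, 15, 16, 17, 18} ✓

Identity is valid. (A ∩ B)' = A' ∪ B' = {1, 2, 3, 5, 6, 10, 11, 12, 13, 14, 15, 16, 17, 18}


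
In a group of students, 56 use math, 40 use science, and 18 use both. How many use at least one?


|A ∪ B| = |A| + |B| - |A ∩ B|
= 56 + 40 - 18
= 78

|A ∪ B| = 78


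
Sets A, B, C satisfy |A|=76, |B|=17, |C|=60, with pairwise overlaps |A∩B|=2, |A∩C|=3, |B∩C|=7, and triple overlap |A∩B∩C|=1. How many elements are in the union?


|A∪B∪C| = |A|+|B|+|C| - |A∩B|-|A∩C|-|B∩C| + |A∩B∩C|
= 76+17+60 - 2-3-7 + 1
= 153 - 12 + 1
= 142

|A ∪ B ∪ C| = 142


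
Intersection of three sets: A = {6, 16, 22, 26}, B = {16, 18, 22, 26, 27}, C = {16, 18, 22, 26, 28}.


A ∩ B = {16, 22, 26}
(A ∩ B) ∩ C = {16, 22, 26}

A ∩ B ∩ C = {16, 22, 26}


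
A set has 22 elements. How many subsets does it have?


Number of subsets = 2^n
= 2^22
= 4194304

|P(A)| = 4194304


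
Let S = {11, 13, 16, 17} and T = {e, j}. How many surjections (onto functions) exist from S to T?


n = |S| = 4, k = |T| = 2. Surjections via inclusion-exclusion:
S(n,k) = Σ(-1)^i × C(k,i) × (k-i)^n, i=0 to k
i=0: (-1)^0×C(2,0)×2^4 = 16
i=1: (-1)^1×C(2,1)×1^4 = -2
i=2: (-1)^2×C(2,2)×0^4 = 0
Total = 14

Number of surjections = 14


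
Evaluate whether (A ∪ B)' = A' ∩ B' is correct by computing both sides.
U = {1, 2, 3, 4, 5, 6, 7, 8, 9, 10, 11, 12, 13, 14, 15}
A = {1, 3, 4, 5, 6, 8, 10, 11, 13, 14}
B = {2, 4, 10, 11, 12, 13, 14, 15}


LHS: A ∪ B = {1, 2, 3, 4, 5, 6, 8, 10, 11, 12, 13, 14, 15}
(A ∪ B)' = U \ (A ∪ B) = {7, 9}
A' = {2, 7, 9, 12, 15}, B' = {1, 3, 5, 6, 7, 8, 9}
Claimed RHS: A' ∩ B' = {7, 9}
Identity is VALID: LHS = RHS = {7, 9} ✓

Identity is valid. (A ∪ B)' = A' ∩ B' = {7, 9}


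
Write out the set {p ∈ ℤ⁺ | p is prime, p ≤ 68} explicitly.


Checking each candidate:
Condition: primes ≤ 68
Result = {2, 3, 5, 7, 11, 13, 17, 19, 23, 29, 31, 37, 41, 43, 47, 53, 59, 61, 67}

{2, 3, 5, 7, 11, 13, 17, 19, 23, 29, 31, 37, 41, 43, 47, 53, 59, 61, 67}


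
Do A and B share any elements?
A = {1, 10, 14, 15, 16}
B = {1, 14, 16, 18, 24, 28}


Disjoint means A ∩ B = ∅.
A ∩ B = {1, 14, 16}
A ∩ B ≠ ∅, so A and B are NOT disjoint.

Yes — A and B share the element(s) of A ∩ B = {1, 14, 16}, so they are not disjoint


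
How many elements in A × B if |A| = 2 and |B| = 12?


|A × B| = |A| × |B|
= 2 × 12
= 24

|A × B| = 24


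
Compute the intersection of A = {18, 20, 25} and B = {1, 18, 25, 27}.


A ∩ B = elements in both A and B
A = {18, 20, 25}
B = {1, 18, 25, 27}
A ∩ B = {18, 25}

A ∩ B = {18, 25}


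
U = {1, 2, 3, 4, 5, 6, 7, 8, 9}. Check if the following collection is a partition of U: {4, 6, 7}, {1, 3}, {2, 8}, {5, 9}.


A partition requires: (1) non-empty parts, (2) pairwise disjoint, (3) union = U
Parts: {4, 6, 7}, {1, 3}, {2, 8}, {5, 9}
Union of parts: {1, 2, 3, 4, 5, 6, 7, 8, 9}
U = {1, 2, 3, 4, 5, 6, 7, 8, 9}
All non-empty? True
Pairwise disjoint? True
Covers U? True

Yes, valid partition


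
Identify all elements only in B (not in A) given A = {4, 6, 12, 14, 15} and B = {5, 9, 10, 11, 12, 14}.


A = {4, 6, 12, 14, 15}
B = {5, 9, 10, 11, 12, 14}
Region: only in B (not in A)
Elements: {5, 9, 10, 11}

Elements only in B (not in A): {5, 9, 10, 11}


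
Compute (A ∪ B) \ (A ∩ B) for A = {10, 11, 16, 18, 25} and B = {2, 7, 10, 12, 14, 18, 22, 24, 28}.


A △ B = (A \ B) ∪ (B \ A) = elements in exactly one of A or B
A \ B = {11, 16, 25}
B \ A = {2, 7, 12, 14, 22, 24, 28}
A △ B = {2, 7, 11, 12, 14, 16, 22, 24, 25, 28}

A △ B = {2, 7, 11, 12, 14, 16, 22, 24, 25, 28}


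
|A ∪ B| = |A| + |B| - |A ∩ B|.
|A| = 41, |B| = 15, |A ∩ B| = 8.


|A ∪ B| = |A| + |B| - |A ∩ B|
= 41 + 15 - 8
= 48

|A ∪ B| = 48


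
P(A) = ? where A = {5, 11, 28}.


|A| = 3, so |P(A)| = 2^3 = 8
Enumerate subsets by cardinality (0 to 3):
∅, {5}, {11}, {28}, {5, 11}, {5, 28}, {11, 28}, {5, 11, 28}

P(A) has 8 subsets: ∅, {5}, {11}, {28}, {5, 11}, {5, 28}, {11, 28}, {5, 11, 28}


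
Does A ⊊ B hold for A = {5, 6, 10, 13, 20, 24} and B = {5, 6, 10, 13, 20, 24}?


A ⊂ B requires: A ⊆ B AND A ≠ B.
A ⊆ B? Yes
A = B? Yes
A = B, so A is not a PROPER subset.

No, A is not a proper subset of B


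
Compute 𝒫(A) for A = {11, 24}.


|A| = 2, so |P(A)| = 2^2 = 4
Enumerate subsets by cardinality (0 to 2):
∅, {11}, {24}, {11, 24}

P(A) has 4 subsets: ∅, {11}, {24}, {11, 24}


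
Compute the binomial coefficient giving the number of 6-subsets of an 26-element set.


C(n,k) = n! / (k!(n-k)!)
C(26,6) = 26! / (6!20!)
= 230230

C(26,6) = 230230


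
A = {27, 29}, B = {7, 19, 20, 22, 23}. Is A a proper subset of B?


A ⊂ B requires: A ⊆ B AND A ≠ B.
A ⊆ B? No
A ⊄ B, so A is not a proper subset.

No, A is not a proper subset of B


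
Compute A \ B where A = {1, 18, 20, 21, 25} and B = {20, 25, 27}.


A \ B = elements in A but not in B
A = {1, 18, 20, 21, 25}
B = {20, 25, 27}
Remove from A any elements in B
A \ B = {1, 18, 21}

A \ B = {1, 18, 21}


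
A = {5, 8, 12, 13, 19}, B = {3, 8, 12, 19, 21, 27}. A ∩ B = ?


A ∩ B = elements in both A and B
A = {5, 8, 12, 13, 19}
B = {3, 8, 12, 19, 21, 27}
A ∩ B = {8, 12, 19}

A ∩ B = {8, 12, 19}


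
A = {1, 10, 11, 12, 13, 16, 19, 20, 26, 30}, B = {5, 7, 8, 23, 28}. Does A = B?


Two sets are equal iff they have exactly the same elements.
A = {1, 10, 11, 12, 13, 16, 19, 20, 26, 30}
B = {5, 7, 8, 23, 28}
Differences: {1, 5, 7, 8, 10, 11, 12, 13, 16, 19, 20, 23, 26, 28, 30}
A ≠ B

No, A ≠ B


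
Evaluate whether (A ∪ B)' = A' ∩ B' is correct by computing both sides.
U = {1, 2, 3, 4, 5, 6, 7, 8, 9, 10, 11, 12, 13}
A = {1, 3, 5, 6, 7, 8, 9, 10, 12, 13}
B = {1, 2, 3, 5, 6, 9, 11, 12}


LHS: A ∪ B = {1, 2, 3, 5, 6, 7, 8, 9, 10, 11, 12, 13}
(A ∪ B)' = U \ (A ∪ B) = {4}
A' = {2, 4, 11}, B' = {4, 7, 8, 10, 13}
Claimed RHS: A' ∩ B' = {4}
Identity is VALID: LHS = RHS = {4} ✓

Identity is valid. (A ∪ B)' = A' ∩ B' = {4}


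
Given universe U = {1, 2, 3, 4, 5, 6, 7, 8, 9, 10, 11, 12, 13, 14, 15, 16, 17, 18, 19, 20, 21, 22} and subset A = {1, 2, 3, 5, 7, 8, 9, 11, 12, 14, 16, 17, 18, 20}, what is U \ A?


Aᶜ = U \ A = elements in U but not in A
U = {1, 2, 3, 4, 5, 6, 7, 8, 9, 10, 11, 12, 13, 14, 15, 16, 17, 18, 19, 20, 21, 22}
A = {1, 2, 3, 5, 7, 8, 9, 11, 12, 14, 16, 17, 18, 20}
Aᶜ = {4, 6, 10, 13, 15, 19, 21, 22}

Aᶜ = {4, 6, 10, 13, 15, 19, 21, 22}


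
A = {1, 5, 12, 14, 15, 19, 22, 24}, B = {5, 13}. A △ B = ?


A △ B = (A \ B) ∪ (B \ A) = elements in exactly one of A or B
A \ B = {1, 12, 14, 15, 19, 22, 24}
B \ A = {13}
A △ B = {1, 12, 13, 14, 15, 19, 22, 24}

A △ B = {1, 12, 13, 14, 15, 19, 22, 24}


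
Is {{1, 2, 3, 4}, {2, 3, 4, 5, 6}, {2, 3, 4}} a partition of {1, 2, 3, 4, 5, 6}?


A partition requires: (1) non-empty parts, (2) pairwise disjoint, (3) union = U
Parts: {1, 2, 3, 4}, {2, 3, 4, 5, 6}, {2, 3, 4}
Union of parts: {1, 2, 3, 4, 5, 6}
U = {1, 2, 3, 4, 5, 6}
All non-empty? True
Pairwise disjoint? False
Covers U? True

No, not a valid partition


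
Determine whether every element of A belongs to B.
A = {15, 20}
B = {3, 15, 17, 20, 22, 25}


A ⊆ B means every element of A is in B.
All elements of A are in B.
So A ⊆ B.

Yes, A ⊆ B


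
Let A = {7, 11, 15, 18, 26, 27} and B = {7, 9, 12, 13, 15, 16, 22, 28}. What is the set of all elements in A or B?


A ∪ B = all elements in A or B (or both)
A = {7, 11, 15, 18, 26, 27}
B = {7, 9, 12, 13, 15, 16, 22, 28}
A ∪ B = {7, 9, 11, 12, 13, 15, 16, 18, 22, 26, 27, 28}

A ∪ B = {7, 9, 11, 12, 13, 15, 16, 18, 22, 26, 27, 28}


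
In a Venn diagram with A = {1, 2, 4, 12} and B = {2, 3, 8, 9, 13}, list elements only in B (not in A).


A = {1, 2, 4, 12}
B = {2, 3, 8, 9, 13}
Region: only in B (not in A)
Elements: {3, 8, 9, 13}

Elements only in B (not in A): {3, 8, 9, 13}


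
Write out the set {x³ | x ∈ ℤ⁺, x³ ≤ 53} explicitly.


Checking each candidate:
Condition: positive perfect cubes ≤ 53
Result = {1, 8, 27}

{1, 8, 27}


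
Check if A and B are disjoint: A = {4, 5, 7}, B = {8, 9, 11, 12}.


Disjoint means A ∩ B = ∅.
A ∩ B = ∅
A ∩ B = ∅, so A and B are disjoint.

Yes, A and B are disjoint


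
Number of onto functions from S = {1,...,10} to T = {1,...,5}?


n = |S| = 10, k = |T| = 5. Surjections via inclusion-exclusion:
S(n,k) = Σ(-1)^i × C(k,i) × (k-i)^n, i=0 to k
i=0: (-1)^0×C(5,0)×5^10 = 9765625
i=1: (-1)^1×C(5,1)×4^10 = -5242880
i=2: (-1)^2×C(5,2)×3^10 = 590490
i=3: (-1)^3×C(5,3)×2^10 = -10240
i=4: (-1)^4×C(5,4)×1^10 = 5
i=5: (-1)^5×C(5,5)×0^10 = 0
Total = 5103000

Number of surjections = 5103000


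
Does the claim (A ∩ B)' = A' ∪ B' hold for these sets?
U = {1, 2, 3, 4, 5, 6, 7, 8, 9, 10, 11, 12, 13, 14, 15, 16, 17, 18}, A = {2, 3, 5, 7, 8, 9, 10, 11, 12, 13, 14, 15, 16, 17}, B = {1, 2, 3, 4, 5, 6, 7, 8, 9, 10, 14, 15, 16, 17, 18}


LHS: A ∩ B = {2, 3, 5, 7, 8, 9, 10, 14, 15, 16, 17}
(A ∩ B)' = U \ (A ∩ B) = {1, 4, 6, 11, 12, 13, 18}
A' = {1, 4, 6, 18}, B' = {11, 12, 13}
Claimed RHS: A' ∪ B' = {1, 4, 6, 11, 12, 13, 18}
Identity is VALID: LHS = RHS = {1, 4, 6, 11, 12, 13, 18} ✓

Identity is valid. (A ∩ B)' = A' ∪ B' = {1, 4, 6, 11, 12, 13, 18}


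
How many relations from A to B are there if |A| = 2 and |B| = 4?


A relation from A to B is any subset of A × B.
|A × B| = 2 × 4 = 8
# relations = 2^|A × B| = 2^8 = 256

Number of relations = 256


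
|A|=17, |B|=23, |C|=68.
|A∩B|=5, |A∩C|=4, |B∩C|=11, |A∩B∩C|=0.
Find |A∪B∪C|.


|A∪B∪C| = |A|+|B|+|C| - |A∩B|-|A∩C|-|B∩C| + |A∩B∩C|
= 17+23+68 - 5-4-11 + 0
= 108 - 20 + 0
= 88

|A ∪ B ∪ C| = 88


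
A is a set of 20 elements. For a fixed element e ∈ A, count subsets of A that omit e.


Subsets of A avoiding e are subsets of A \ {e}, which has 19 elements.
Count = 2^(n-1) = 2^19
= 524288

Number of subsets avoiding e = 524288


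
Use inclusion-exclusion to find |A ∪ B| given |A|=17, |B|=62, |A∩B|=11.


|A ∪ B| = |A| + |B| - |A ∩ B|
= 17 + 62 - 11
= 68

|A ∪ B| = 68


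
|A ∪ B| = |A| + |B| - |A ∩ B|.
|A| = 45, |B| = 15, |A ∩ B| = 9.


|A ∪ B| = |A| + |B| - |A ∩ B|
= 45 + 15 - 9
= 51

|A ∪ B| = 51


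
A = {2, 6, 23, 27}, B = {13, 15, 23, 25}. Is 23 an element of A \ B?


A = {2, 6, 23, 27}, B = {13, 15, 23, 25}
A \ B = elements in A but not in B
A \ B = {2, 6, 27}
Checking if 23 ∈ A \ B
23 is not in A \ B → False

23 ∉ A \ B


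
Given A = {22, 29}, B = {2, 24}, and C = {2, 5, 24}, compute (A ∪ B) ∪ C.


A ∪ B = {2, 22, 24, 29}
(A ∪ B) ∪ C = {2, 5, 22, 24, 29}

A ∪ B ∪ C = {2, 5, 22, 24, 29}


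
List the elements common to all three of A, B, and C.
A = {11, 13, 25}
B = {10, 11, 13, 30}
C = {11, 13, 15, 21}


A ∩ B = {11, 13}
(A ∩ B) ∩ C = {11, 13}

A ∩ B ∩ C = {11, 13}


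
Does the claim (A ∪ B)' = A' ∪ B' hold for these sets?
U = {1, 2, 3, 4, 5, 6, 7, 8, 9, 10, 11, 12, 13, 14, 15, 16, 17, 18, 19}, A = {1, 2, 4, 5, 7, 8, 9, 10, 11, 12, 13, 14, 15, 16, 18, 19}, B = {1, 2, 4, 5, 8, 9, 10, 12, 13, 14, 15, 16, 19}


LHS: A ∪ B = {1, 2, 4, 5, 7, 8, 9, 10, 11, 12, 13, 14, 15, 16, 18, 19}
(A ∪ B)' = U \ (A ∪ B) = {3, 6, 17}
A' = {3, 6, 17}, B' = {3, 6, 7, 11, 17, 18}
Claimed RHS: A' ∪ B' = {3, 6, 7, 11, 17, 18}
Identity is INVALID: LHS = {3, 6, 17} but the RHS claimed here equals {3, 6, 7, 11, 17, 18}. The correct form is (A ∪ B)' = A' ∩ B'.

Identity is invalid: (A ∪ B)' = {3, 6, 17} but A' ∪ B' = {3, 6, 7, 11, 17, 18}. The correct De Morgan law is (A ∪ B)' = A' ∩ B'.


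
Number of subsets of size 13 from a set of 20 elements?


C(n,k) = n! / (k!(n-k)!)
C(20,13) = 20! / (13!7!)
= 77520

C(20,13) = 77520


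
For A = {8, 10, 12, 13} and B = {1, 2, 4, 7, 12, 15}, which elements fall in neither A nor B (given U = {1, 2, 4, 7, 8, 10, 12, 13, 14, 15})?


A = {8, 10, 12, 13}
B = {1, 2, 4, 7, 12, 15}
Region: in neither A nor B (given U = {1, 2, 4, 7, 8, 10, 12, 13, 14, 15})
Elements: {14}

Elements in neither A nor B (given U = {1, 2, 4, 7, 8, 10, 12, 13, 14, 15}): {14}


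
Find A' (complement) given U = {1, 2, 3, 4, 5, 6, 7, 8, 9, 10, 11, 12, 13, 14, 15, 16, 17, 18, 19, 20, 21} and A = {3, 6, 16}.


Aᶜ = U \ A = elements in U but not in A
U = {1, 2, 3, 4, 5, 6, 7, 8, 9, 10, 11, 12, 13, 14, 15, 16, 17, 18, 19, 20, 21}
A = {3, 6, 16}
Aᶜ = {1, 2, 4, 5, 7, 8, 9, 10, 11, 12, 13, 14, 15, 17, 18, 19, 20, 21}

Aᶜ = {1, 2, 4, 5, 7, 8, 9, 10, 11, 12, 13, 14, 15, 17, 18, 19, 20, 21}


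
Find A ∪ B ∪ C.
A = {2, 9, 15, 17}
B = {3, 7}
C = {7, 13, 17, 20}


A ∪ B = {2, 3, 7, 9, 15, 17}
(A ∪ B) ∪ C = {2, 3, 7, 9, 13, 15, 17, 20}

A ∪ B ∪ C = {2, 3, 7, 9, 13, 15, 17, 20}


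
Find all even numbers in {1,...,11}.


Checking each candidate:
Condition: even numbers in {1,...,11}
Result = {2, 4, 6, 8, 10}

{2, 4, 6, 8, 10}


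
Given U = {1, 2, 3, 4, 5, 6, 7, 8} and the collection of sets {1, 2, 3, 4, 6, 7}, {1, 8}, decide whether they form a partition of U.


A partition requires: (1) non-empty parts, (2) pairwise disjoint, (3) union = U
Parts: {1, 2, 3, 4, 6, 7}, {1, 8}
Union of parts: {1, 2, 3, 4, 6, 7, 8}
U = {1, 2, 3, 4, 5, 6, 7, 8}
All non-empty? True
Pairwise disjoint? False
Covers U? False

No, not a valid partition


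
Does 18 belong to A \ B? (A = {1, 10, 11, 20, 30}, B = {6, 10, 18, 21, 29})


A = {1, 10, 11, 20, 30}, B = {6, 10, 18, 21, 29}
A \ B = elements in A but not in B
A \ B = {1, 11, 20, 30}
Checking if 18 ∈ A \ B
18 is not in A \ B → False

18 ∉ A \ B


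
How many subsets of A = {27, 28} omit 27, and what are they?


A subset of A that omits 27 is a subset of A \ {27}, so there are 2^(n-1) = 2^1 = 2 of them.
Subsets excluding 27: ∅, {28}

Subsets excluding 27 (2 total): ∅, {28}


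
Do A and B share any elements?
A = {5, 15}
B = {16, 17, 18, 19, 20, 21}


Disjoint means A ∩ B = ∅.
A ∩ B = ∅
A ∩ B = ∅, so A and B are disjoint.

No — A and B share no elements (A ∩ B = ∅), so they are disjoint


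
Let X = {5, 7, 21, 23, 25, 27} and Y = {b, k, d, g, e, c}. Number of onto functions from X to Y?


n = |X| = 6, k = |Y| = 6. Surjections via inclusion-exclusion:
S(n,k) = Σ(-1)^i × C(k,i) × (k-i)^n, i=0 to k
i=0: (-1)^0×C(6,0)×6^6 = 46656
i=1: (-1)^1×C(6,1)×5^6 = -93750
i=2: (-1)^2×C(6,2)×4^6 = 61440
i=3: (-1)^3×C(6,3)×3^6 = -14580
i=4: (-1)^4×C(6,4)×2^6 = 960
i=5: (-1)^5×C(6,5)×1^6 = -6
i=6: (-1)^6×C(6,6)×0^6 = 0
Total = 720

Number of surjections = 720


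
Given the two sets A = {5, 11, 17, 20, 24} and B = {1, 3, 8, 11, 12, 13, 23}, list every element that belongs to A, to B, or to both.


A ∪ B = all elements in A or B (or both)
A = {5, 11, 17, 20, 24}
B = {1, 3, 8, 11, 12, 13, 23}
A ∪ B = {1, 3, 5, 8, 11, 12, 13, 17, 20, 23, 24}

A ∪ B = {1, 3, 5, 8, 11, 12, 13, 17, 20, 23, 24}


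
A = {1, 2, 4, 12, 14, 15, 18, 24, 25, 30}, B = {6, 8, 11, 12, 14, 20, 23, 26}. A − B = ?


A \ B = elements in A but not in B
A = {1, 2, 4, 12, 14, 15, 18, 24, 25, 30}
B = {6, 8, 11, 12, 14, 20, 23, 26}
Remove from A any elements in B
A \ B = {1, 2, 4, 15, 18, 24, 25, 30}

A \ B = {1, 2, 4, 15, 18, 24, 25, 30}


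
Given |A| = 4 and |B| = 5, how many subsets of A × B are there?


A relation from A to B is any subset of A × B.
|A × B| = 4 × 5 = 20
# relations = 2^|A × B| = 2^20 = 1048576

Number of relations = 1048576


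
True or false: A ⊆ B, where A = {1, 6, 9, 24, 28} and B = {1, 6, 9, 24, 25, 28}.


A ⊆ B means every element of A is in B.
All elements of A are in B.
So A ⊆ B.

Yes, A ⊆ B


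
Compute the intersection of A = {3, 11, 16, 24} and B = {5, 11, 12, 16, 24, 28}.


A ∩ B = elements in both A and B
A = {3, 11, 16, 24}
B = {5, 11, 12, 16, 24, 28}
A ∩ B = {11, 16, 24}

A ∩ B = {11, 16, 24}


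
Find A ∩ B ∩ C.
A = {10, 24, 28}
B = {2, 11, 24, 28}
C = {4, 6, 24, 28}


A ∩ B = {24, 28}
(A ∩ B) ∩ C = {24, 28}

A ∩ B ∩ C = {24, 28}


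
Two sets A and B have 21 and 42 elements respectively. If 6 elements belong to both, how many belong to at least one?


|A ∪ B| = |A| + |B| - |A ∩ B|
= 21 + 42 - 6
= 57

|A ∪ B| = 57


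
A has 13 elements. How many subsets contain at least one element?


Total subsets = 2^n = 2^13 = 8192
Non-empty subsets exclude the empty set: 2^n - 1
= 8192 - 1
= 8191

Number of non-empty subsets = 8191


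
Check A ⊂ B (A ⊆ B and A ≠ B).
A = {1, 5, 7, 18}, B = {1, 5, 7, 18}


A ⊂ B requires: A ⊆ B AND A ≠ B.
A ⊆ B? Yes
A = B? Yes
A = B, so A is not a PROPER subset.

No, A is not a proper subset of B


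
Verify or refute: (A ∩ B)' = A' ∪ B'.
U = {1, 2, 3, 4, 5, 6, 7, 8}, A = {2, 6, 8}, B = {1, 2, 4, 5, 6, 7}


LHS: A ∩ B = {2, 6}
(A ∩ B)' = U \ (A ∩ B) = {1, 3, 4, 5, 7, 8}
A' = {1, 3, 4, 5, 7}, B' = {3, 8}
Claimed RHS: A' ∪ B' = {1, 3, 4, 5, 7, 8}
Identity is VALID: LHS = RHS = {1, 3, 4, 5, 7, 8} ✓

Identity is valid. (A ∩ B)' = A' ∪ B' = {1, 3, 4, 5, 7, 8}


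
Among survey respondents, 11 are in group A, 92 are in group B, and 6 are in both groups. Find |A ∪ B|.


|A ∪ B| = |A| + |B| - |A ∩ B|
= 11 + 92 - 6
= 97

|A ∪ B| = 97


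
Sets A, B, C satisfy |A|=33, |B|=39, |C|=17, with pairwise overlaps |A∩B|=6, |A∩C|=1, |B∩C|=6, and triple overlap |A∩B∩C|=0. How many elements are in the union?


|A∪B∪C| = |A|+|B|+|C| - |A∩B|-|A∩C|-|B∩C| + |A∩B∩C|
= 33+39+17 - 6-1-6 + 0
= 89 - 13 + 0
= 76

|A ∪ B ∪ C| = 76


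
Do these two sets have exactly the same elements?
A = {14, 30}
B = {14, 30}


Two sets are equal iff they have exactly the same elements.
A = {14, 30}
B = {14, 30}
Same elements → A = B

Yes, A = B


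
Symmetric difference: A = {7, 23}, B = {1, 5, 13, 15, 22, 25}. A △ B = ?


A △ B = (A \ B) ∪ (B \ A) = elements in exactly one of A or B
A \ B = {7, 23}
B \ A = {1, 5, 13, 15, 22, 25}
A △ B = {1, 5, 7, 13, 15, 22, 23, 25}

A △ B = {1, 5, 7, 13, 15, 22, 23, 25}


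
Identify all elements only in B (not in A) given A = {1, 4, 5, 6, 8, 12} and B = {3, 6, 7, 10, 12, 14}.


A = {1, 4, 5, 6, 8, 12}
B = {3, 6, 7, 10, 12, 14}
Region: only in B (not in A)
Elements: {3, 7, 10, 14}

Elements only in B (not in A): {3, 7, 10, 14}


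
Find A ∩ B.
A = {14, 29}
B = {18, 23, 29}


A ∩ B = elements in both A and B
A = {14, 29}
B = {18, 23, 29}
A ∩ B = {29}

A ∩ B = {29}


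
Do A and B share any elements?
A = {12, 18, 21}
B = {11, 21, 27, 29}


Disjoint means A ∩ B = ∅.
A ∩ B = {21}
A ∩ B ≠ ∅, so A and B are NOT disjoint.

Yes — A and B share the element(s) of A ∩ B = {21}, so they are not disjoint


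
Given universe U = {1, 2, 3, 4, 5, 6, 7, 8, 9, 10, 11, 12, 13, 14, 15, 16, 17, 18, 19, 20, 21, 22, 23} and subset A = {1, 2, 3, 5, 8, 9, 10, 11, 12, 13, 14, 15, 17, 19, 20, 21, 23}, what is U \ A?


Aᶜ = U \ A = elements in U but not in A
U = {1, 2, 3, 4, 5, 6, 7, 8, 9, 10, 11, 12, 13, 14, 15, 16, 17, 18, 19, 20, 21, 22, 23}
A = {1, 2, 3, 5, 8, 9, 10, 11, 12, 13, 14, 15, 17, 19, 20, 21, 23}
Aᶜ = {4, 6, 7, 16, 18, 22}

Aᶜ = {4, 6, 7, 16, 18, 22}


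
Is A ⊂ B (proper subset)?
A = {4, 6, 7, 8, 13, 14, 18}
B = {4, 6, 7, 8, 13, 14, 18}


A ⊂ B requires: A ⊆ B AND A ≠ B.
A ⊆ B? Yes
A = B? Yes
A = B, so A is not a PROPER subset.

No, A is not a proper subset of B


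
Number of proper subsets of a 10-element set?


Total subsets = 2^n = 2^10 = 1024
Proper subsets exclude the set itself: 2^n - 1
= 1024 - 1
= 1023

Number of proper subsets = 1023


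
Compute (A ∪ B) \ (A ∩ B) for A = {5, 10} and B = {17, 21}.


A △ B = (A \ B) ∪ (B \ A) = elements in exactly one of A or B
A \ B = {5, 10}
B \ A = {17, 21}
A △ B = {5, 10, 17, 21}

A △ B = {5, 10, 17, 21}


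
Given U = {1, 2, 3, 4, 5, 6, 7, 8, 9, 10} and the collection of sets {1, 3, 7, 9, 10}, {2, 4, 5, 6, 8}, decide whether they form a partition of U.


A partition requires: (1) non-empty parts, (2) pairwise disjoint, (3) union = U
Parts: {1, 3, 7, 9, 10}, {2, 4, 5, 6, 8}
Union of parts: {1, 2, 3, 4, 5, 6, 7, 8, 9, 10}
U = {1, 2, 3, 4, 5, 6, 7, 8, 9, 10}
All non-empty? True
Pairwise disjoint? True
Covers U? True

Yes, valid partition


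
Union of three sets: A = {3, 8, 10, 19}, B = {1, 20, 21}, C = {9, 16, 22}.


A ∪ B = {1, 3, 8, 10, 19, 20, 21}
(A ∪ B) ∪ C = {1, 3, 8, 9, 10, 16, 19, 20, 21, 22}

A ∪ B ∪ C = {1, 3, 8, 9, 10, 16, 19, 20, 21, 22}


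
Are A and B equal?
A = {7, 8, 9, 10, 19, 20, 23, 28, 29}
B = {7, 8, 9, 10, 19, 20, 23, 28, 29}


Two sets are equal iff they have exactly the same elements.
A = {7, 8, 9, 10, 19, 20, 23, 28, 29}
B = {7, 8, 9, 10, 19, 20, 23, 28, 29}
Same elements → A = B

Yes, A = B


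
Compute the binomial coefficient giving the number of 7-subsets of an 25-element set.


C(n,k) = n! / (k!(n-k)!)
C(25,7) = 25! / (7!18!)
= 480700

C(25,7) = 480700


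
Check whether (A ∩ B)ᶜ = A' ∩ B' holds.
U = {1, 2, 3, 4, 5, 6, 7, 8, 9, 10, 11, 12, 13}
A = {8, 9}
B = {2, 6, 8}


LHS: A ∩ B = {8}
(A ∩ B)' = U \ (A ∩ B) = {1, 2, 3, 4, 5, 6, 7, 9, 10, 11, 12, 13}
A' = {1, 2, 3, 4, 5, 6, 7, 10, 11, 12, 13}, B' = {1, 3, 4, 5, 7, 9, 10, 11, 12, 13}
Claimed RHS: A' ∩ B' = {1, 3, 4, 5, 7, 10, 11, 12, 13}
Identity is INVALID: LHS = {1, 2, 3, 4, 5, 6, 7, 9, 10, 11, 12, 13} but the RHS claimed here equals {1, 3, 4, 5, 7, 10, 11, 12, 13}. The correct form is (A ∩ B)' = A' ∪ B'.

Identity is invalid: (A ∩ B)' = {1, 2, 3, 4, 5, 6, 7, 9, 10, 11, 12, 13} but A' ∩ B' = {1, 3, 4, 5, 7, 10, 11, 12, 13}. The correct De Morgan law is (A ∩ B)' = A' ∪ B'.


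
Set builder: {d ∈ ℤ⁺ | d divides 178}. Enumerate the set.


Checking each candidate:
Condition: positive divisors of 178
Result = {1, 2, 89, 178}

{1, 2, 89, 178}


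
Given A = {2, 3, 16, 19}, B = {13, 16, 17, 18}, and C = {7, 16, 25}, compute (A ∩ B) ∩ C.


A ∩ B = {16}
(A ∩ B) ∩ C = {16}

A ∩ B ∩ C = {16}


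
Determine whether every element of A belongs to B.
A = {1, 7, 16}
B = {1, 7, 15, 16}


A ⊆ B means every element of A is in B.
All elements of A are in B.
So A ⊆ B.

Yes, A ⊆ B


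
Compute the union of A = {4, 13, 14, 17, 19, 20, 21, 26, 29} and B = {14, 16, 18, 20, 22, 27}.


A ∪ B = all elements in A or B (or both)
A = {4, 13, 14, 17, 19, 20, 21, 26, 29}
B = {14, 16, 18, 20, 22, 27}
A ∪ B = {4, 13, 14, 16, 17, 18, 19, 20, 21, 22, 26, 27, 29}

A ∪ B = {4, 13, 14, 16, 17, 18, 19, 20, 21, 22, 26, 27, 29}


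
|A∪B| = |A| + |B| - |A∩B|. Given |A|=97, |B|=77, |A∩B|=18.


|A ∪ B| = |A| + |B| - |A ∩ B|
= 97 + 77 - 18
= 156

|A ∪ B| = 156


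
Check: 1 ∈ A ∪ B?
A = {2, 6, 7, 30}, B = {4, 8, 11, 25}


A = {2, 6, 7, 30}, B = {4, 8, 11, 25}
A ∪ B = all elements in A or B
A ∪ B = {2, 4, 6, 7, 8, 11, 25, 30}
Checking if 1 ∈ A ∪ B
1 is not in A ∪ B → False

1 ∉ A ∪ B


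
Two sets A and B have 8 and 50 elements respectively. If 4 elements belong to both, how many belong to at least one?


|A ∪ B| = |A| + |B| - |A ∩ B|
= 8 + 50 - 4
= 54

|A ∪ B| = 54


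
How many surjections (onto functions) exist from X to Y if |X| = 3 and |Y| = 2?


n = |X| = 3, k = |Y| = 2. Surjections via inclusion-exclusion:
S(n,k) = Σ(-1)^i × C(k,i) × (k-i)^n, i=0 to k
i=0: (-1)^0×C(2,0)×2^3 = 8
i=1: (-1)^1×C(2,1)×1^3 = -2
i=2: (-1)^2×C(2,2)×0^3 = 0
Total = 6

Number of surjections = 6


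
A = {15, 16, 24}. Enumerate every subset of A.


|A| = 3, so |P(A)| = 2^3 = 8
Enumerate subsets by cardinality (0 to 3):
∅, {15}, {16}, {24}, {15, 16}, {15, 24}, {16, 24}, {15, 16, 24}

P(A) has 8 subsets: ∅, {15}, {16}, {24}, {15, 16}, {15, 24}, {16, 24}, {15, 16, 24}


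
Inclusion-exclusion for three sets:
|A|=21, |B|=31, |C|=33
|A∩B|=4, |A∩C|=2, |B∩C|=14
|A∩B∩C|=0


|A∪B∪C| = |A|+|B|+|C| - |A∩B|-|A∩C|-|B∩C| + |A∩B∩C|
= 21+31+33 - 4-2-14 + 0
= 85 - 20 + 0
= 65

|A ∪ B ∪ C| = 65


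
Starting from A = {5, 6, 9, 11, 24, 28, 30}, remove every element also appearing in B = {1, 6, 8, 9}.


A \ B = elements in A but not in B
A = {5, 6, 9, 11, 24, 28, 30}
B = {1, 6, 8, 9}
Remove from A any elements in B
A \ B = {5, 11, 24, 28, 30}

A \ B = {5, 11, 24, 28, 30}


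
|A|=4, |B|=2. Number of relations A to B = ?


A relation from A to B is any subset of A × B.
|A × B| = 4 × 2 = 8
# relations = 2^|A × B| = 2^8 = 256

Number of relations = 256


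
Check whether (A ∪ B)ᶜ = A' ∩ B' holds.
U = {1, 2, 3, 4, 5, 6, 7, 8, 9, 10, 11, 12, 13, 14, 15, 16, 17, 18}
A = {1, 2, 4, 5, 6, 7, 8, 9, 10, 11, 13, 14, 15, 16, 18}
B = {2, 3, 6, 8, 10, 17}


LHS: A ∪ B = {1, 2, 3, 4, 5, 6, 7, 8, 9, 10, 11, 13, 14, 15, 16, 17, 18}
(A ∪ B)' = U \ (A ∪ B) = {12}
A' = {3, 12, 17}, B' = {1, 4, 5, 7, 9, 11, 12, 13, 14, 15, 16, 18}
Claimed RHS: A' ∩ B' = {12}
Identity is VALID: LHS = RHS = {12} ✓

Identity is valid. (A ∪ B)' = A' ∩ B' = {12}


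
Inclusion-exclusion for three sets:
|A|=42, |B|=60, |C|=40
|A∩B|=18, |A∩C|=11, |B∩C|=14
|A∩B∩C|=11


|A∪B∪C| = |A|+|B|+|C| - |A∩B|-|A∩C|-|B∩C| + |A∩B∩C|
= 42+60+40 - 18-11-14 + 11
= 142 - 43 + 11
= 110

|A ∪ B ∪ C| = 110


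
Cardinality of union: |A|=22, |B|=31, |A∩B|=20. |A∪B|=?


|A ∪ B| = |A| + |B| - |A ∩ B|
= 22 + 31 - 20
= 33

|A ∪ B| = 33


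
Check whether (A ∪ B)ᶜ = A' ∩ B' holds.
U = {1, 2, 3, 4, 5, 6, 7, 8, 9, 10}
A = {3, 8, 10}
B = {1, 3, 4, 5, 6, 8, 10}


LHS: A ∪ B = {1, 3, 4, 5, 6, 8, 10}
(A ∪ B)' = U \ (A ∪ B) = {2, 7, 9}
A' = {1, 2, 4, 5, 6, 7, 9}, B' = {2, 7, 9}
Claimed RHS: A' ∩ B' = {2, 7, 9}
Identity is VALID: LHS = RHS = {2, 7, 9} ✓

Identity is valid. (A ∪ B)' = A' ∩ B' = {2, 7, 9}


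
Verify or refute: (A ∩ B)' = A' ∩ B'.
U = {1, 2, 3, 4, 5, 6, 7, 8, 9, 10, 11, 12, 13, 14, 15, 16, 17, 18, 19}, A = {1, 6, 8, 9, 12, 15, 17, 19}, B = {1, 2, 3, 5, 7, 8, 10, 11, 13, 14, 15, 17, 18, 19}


LHS: A ∩ B = {1, 8, 15, 17, 19}
(A ∩ B)' = U \ (A ∩ B) = {2, 3, 4, 5, 6, 7, 9, 10, 11, 12, 13, 14, 16, 18}
A' = {2, 3, 4, 5, 7, 10, 11, 13, 14, 16, 18}, B' = {4, 6, 9, 12, 16}
Claimed RHS: A' ∩ B' = {4, 16}
Identity is INVALID: LHS = {2, 3, 4, 5, 6, 7, 9, 10, 11, 12, 13, 14, 16, 18} but the RHS claimed here equals {4, 16}. The correct form is (A ∩ B)' = A' ∪ B'.

Identity is invalid: (A ∩ B)' = {2, 3, 4, 5, 6, 7, 9, 10, 11, 12, 13, 14, 16, 18} but A' ∩ B' = {4, 16}. The correct De Morgan law is (A ∩ B)' = A' ∪ B'.


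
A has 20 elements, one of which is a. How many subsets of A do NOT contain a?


Subsets of A avoiding a are subsets of A \ {a}, which has 19 elements.
Count = 2^(n-1) = 2^19
= 524288

Number of subsets avoiding a = 524288


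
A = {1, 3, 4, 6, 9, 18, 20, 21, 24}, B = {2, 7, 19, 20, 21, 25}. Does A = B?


Two sets are equal iff they have exactly the same elements.
A = {1, 3, 4, 6, 9, 18, 20, 21, 24}
B = {2, 7, 19, 20, 21, 25}
Differences: {1, 2, 3, 4, 6, 7, 9, 18, 19, 24, 25}
A ≠ B

No, A ≠ B


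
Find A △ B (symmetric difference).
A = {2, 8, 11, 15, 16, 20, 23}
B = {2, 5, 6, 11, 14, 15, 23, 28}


A △ B = (A \ B) ∪ (B \ A) = elements in exactly one of A or B
A \ B = {8, 16, 20}
B \ A = {5, 6, 14, 28}
A △ B = {5, 6, 8, 14, 16, 20, 28}

A △ B = {5, 6, 8, 14, 16, 20, 28}


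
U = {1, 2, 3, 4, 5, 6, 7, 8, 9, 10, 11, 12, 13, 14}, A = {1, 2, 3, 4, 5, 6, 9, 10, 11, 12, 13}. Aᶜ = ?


Aᶜ = U \ A = elements in U but not in A
U = {1, 2, 3, 4, 5, 6, 7, 8, 9, 10, 11, 12, 13, 14}
A = {1, 2, 3, 4, 5, 6, 9, 10, 11, 12, 13}
Aᶜ = {7, 8, 14}

Aᶜ = {7, 8, 14}


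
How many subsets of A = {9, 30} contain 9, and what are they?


A subset of A contains 9 iff the remaining 1 elements form any subset of A \ {9}.
Count: 2^(n-1) = 2^1 = 2
Subsets containing 9: {9}, {9, 30}

Subsets containing 9 (2 total): {9}, {9, 30}


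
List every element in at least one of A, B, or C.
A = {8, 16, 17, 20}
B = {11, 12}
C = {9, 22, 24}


A ∪ B = {8, 11, 12, 16, 17, 20}
(A ∪ B) ∪ C = {8, 9, 11, 12, 16, 17, 20, 22, 24}

A ∪ B ∪ C = {8, 9, 11, 12, 16, 17, 20, 22, 24}


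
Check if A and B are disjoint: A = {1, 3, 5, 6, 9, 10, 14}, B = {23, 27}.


Disjoint means A ∩ B = ∅.
A ∩ B = ∅
A ∩ B = ∅, so A and B are disjoint.

Yes, A and B are disjoint


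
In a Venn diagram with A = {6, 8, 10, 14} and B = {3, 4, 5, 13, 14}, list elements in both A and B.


A = {6, 8, 10, 14}
B = {3, 4, 5, 13, 14}
Region: in both A and B
Elements: {14}

Elements in both A and B: {14}


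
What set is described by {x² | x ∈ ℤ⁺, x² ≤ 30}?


Checking each candidate:
Condition: positive perfect squares ≤ 30
Result = {1, 4, 9, 16, 25}

{1, 4, 9, 16, 25}


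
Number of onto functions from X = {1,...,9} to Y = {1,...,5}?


n = |X| = 9, k = |Y| = 5. Surjections via inclusion-exclusion:
S(n,k) = Σ(-1)^i × C(k,i) × (k-i)^n, i=0 to k
i=0: (-1)^0×C(5,0)×5^9 = 1953125
i=1: (-1)^1×C(5,1)×4^9 = -1310720
i=2: (-1)^2×C(5,2)×3^9 = 196830
i=3: (-1)^3×C(5,3)×2^9 = -5120
i=4: (-1)^4×C(5,4)×1^9 = 5
i=5: (-1)^5×C(5,5)×0^9 = 0
Total = 834120

Number of surjections = 834120


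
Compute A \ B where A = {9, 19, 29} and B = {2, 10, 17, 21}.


A \ B = elements in A but not in B
A = {9, 19, 29}
B = {2, 10, 17, 21}
Remove from A any elements in B
A \ B = {9, 19, 29}

A \ B = {9, 19, 29}


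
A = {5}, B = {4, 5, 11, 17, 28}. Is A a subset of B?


A ⊆ B means every element of A is in B.
All elements of A are in B.
So A ⊆ B.

Yes, A ⊆ B


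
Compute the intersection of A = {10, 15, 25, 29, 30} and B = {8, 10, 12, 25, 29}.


A ∩ B = elements in both A and B
A = {10, 15, 25, 29, 30}
B = {8, 10, 12, 25, 29}
A ∩ B = {10, 25, 29}

A ∩ B = {10, 25, 29}


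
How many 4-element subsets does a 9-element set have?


C(n,k) = n! / (k!(n-k)!)
C(9,4) = 9! / (4!5!)
= 126

C(9,4) = 126


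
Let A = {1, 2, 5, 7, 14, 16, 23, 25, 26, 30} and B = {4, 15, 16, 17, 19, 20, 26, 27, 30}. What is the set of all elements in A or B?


A ∪ B = all elements in A or B (or both)
A = {1, 2, 5, 7, 14, 16, 23, 25, 26, 30}
B = {4, 15, 16, 17, 19, 20, 26, 27, 30}
A ∪ B = {1, 2, 4, 5, 7, 14, 15, 16, 17, 19, 20, 23, 25, 26, 27, 30}

A ∪ B = {1, 2, 4, 5, 7, 14, 15, 16, 17, 19, 20, 23, 25, 26, 27, 30}


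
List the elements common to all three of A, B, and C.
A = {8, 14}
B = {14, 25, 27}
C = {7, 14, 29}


A ∩ B = {14}
(A ∩ B) ∩ C = {14}

A ∩ B ∩ C = {14}
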